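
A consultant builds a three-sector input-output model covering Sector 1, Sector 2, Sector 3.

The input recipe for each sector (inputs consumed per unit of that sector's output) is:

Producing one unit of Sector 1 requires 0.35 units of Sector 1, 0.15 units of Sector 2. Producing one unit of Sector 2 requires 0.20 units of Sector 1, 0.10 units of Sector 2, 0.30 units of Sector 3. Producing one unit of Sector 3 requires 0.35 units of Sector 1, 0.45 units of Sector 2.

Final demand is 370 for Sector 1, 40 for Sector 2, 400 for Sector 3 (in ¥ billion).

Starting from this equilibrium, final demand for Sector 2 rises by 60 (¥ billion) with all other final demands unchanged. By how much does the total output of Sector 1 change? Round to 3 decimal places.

I − A =
  [   0.65    -0.20    -0.35]
  [  -0.15     0.90    -0.45]
  [   0.00    -0.30     1.00]
Cofactors of I−A, C_ij = (−1)^(i+j)·(minor ij) (rows/columns in the sector order above):
  C_11 = (0.90)(1.00) − (-0.45)(-0.30) = 0.7650
  C_12 = −[(-0.15)(1.00) − (-0.45)(0.00)] = 0.1500
  C_13 = (-0.15)(-0.30) − (0.90)(0.00) = 0.0450
  C_21 = −[(-0.20)(1.00) − (-0.35)(-0.30)] = 0.3050
  C_22 = (0.65)(1.00) − (-0.35)(0.00) = 0.6500
  C_23 = −[(0.65)(-0.30) − (-0.20)(0.00)] = 0.1950
  C_31 = (-0.20)(-0.45) − (-0.35)(0.90) = 0.4050
  C_32 = −[(0.65)(-0.45) − (-0.35)(-0.15)] = 0.3450
  C_33 = (0.65)(0.90) − (-0.20)(-0.15) = 0.5550
det(I−A) = Σ_j (I−A)_1j·C_1j = (0.65)(0.7650) + (-0.20)(0.1500) + (-0.35)(0.0450) = 0.4515
adj(I−A) = Cᵀ =
  [ 0.7650   0.3050   0.4050]
  [ 0.1500   0.6500   0.3450]
  [ 0.0450   0.1950   0.5550]
(I − A)⁻¹ = adj(I−A) / det(I−A) ≈
  [   1.6944     0.6755     0.8970]
  [   0.3322     1.4396     0.7641]
  [   0.0997     0.4319     1.2292]
Δx = (I − A)⁻¹ Δd with Δd having +60 in the Sector 2 component and 0 elsewhere.
So Δx_1 = L_12 · (+60), where L_12 = adj(I−A)_12 / det(I−A) = 0.3050 / 0.4515.
Δx_1 = 0.3050 × (+60) / 0.4515 = 18.30 / 0.4515 ≈ 40.532.

Δx_1 = 40.532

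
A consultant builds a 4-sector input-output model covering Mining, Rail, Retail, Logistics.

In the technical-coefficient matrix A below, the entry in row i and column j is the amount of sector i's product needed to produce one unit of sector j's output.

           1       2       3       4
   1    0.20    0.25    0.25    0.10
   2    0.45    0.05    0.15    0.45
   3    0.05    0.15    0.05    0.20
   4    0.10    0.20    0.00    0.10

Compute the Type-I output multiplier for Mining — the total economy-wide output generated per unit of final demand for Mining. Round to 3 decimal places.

m_1 = 3.658

I − A =
  [   0.80    -0.25    -0.25    -0.10]
  [  -0.45     0.95    -0.15    -0.45]
  [  -0.05    -0.15     0.95    -0.20]
  [  -0.10    -0.20     0.00     0.90]
Compute the cofactors C_ij = (−1)^(i+j)·(3×3 minor ij) of I−A; the adjugate is their transpose:
adj(I−A) = Cᵀ =
  [ 0.700500   0.276500   0.228000   0.266750]
  [ 0.437250   0.658250   0.219000   0.426375]
  [ 0.142750   0.155750   0.481000   0.200625]
  [ 0.175000   0.177000   0.074000   0.566500]
det(I−A) = Σ_j (I−A)_1j·C_1j = (0.80)(0.700500) + (-0.25)(0.437250) + (-0.25)(0.142750) + (-0.10)(0.175000) = 0.3979
(I − A)⁻¹ = adj(I−A) / det(I−A) ≈
  [   1.7605     0.6949     0.5730     0.6704]
  [   1.0989     1.6543     0.5504     1.0716]
  [   0.3588     0.3914     1.2088     0.5042]
  [   0.4398     0.4448     0.1860     1.4237]
The output multiplier for sector j is the column-j sum of the Leontief inverse (I − A)⁻¹ = adj(I−A) / det(I−A).
Column 1 of adj(I−A): (0.700500, 0.437250, 0.142750, 0.175000); det(I−A) = 0.3979.
m_1 = (0.700500 + 0.437250 + 0.142750 + 0.175000) / 0.3979 = 1.4555 / 0.3979 ≈ 3.658.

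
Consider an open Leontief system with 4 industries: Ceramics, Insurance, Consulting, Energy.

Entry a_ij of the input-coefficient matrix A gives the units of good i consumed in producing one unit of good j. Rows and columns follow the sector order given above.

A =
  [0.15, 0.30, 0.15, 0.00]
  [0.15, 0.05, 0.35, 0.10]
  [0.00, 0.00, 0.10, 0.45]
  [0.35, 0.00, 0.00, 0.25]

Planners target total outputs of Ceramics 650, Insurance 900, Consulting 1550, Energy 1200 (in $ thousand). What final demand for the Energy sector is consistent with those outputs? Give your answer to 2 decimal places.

I − A =
  [   0.85    -0.30    -0.15     0.00]
  [  -0.15     0.95    -0.35    -0.10]
  [   0.00     0.00     0.90    -0.45]
  [  -0.35     0.00     0.00     0.75]
d = (I − A) x:
  d_1 = (+0.85)·650 + (-0.30)·900 + (-0.15)·1550 + (+0.00)·1200 = 50.00
  d_2 = (-0.15)·650 + (+0.95)·900 + (-0.35)·1550 + (-0.10)·1200 = 95.00
  d_3 = (+0.00)·650 + (+0.00)·900 + (+0.90)·1550 + (-0.45)·1200 = 855.00
  d_4 = (-0.35)·650 + (+0.00)·900 + (+0.00)·1550 + (+0.75)·1200 = 672.50

d_4 = 672.50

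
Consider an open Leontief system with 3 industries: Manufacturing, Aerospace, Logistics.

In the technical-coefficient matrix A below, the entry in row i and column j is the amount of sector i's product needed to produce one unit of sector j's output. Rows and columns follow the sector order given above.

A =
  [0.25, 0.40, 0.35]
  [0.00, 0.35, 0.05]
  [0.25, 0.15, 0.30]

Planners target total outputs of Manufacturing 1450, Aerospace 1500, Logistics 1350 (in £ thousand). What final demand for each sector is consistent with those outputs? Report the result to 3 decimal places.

d_M = 15.000, d_A = 907.500, d_L = 357.500

I − A =
  [   0.75    -0.40    -0.35]
  [   0.00     0.65    -0.05]
  [  -0.25    -0.15     0.70]
d = (I − A) x:
  d_M = (+0.75)·1450 + (-0.40)·1500 + (-0.35)·1350 = 15.000
  d_A = (+0.00)·1450 + (+0.65)·1500 + (-0.05)·1350 = 907.500
  d_L = (-0.25)·1450 + (-0.15)·1500 + (+0.70)·1350 = 357.500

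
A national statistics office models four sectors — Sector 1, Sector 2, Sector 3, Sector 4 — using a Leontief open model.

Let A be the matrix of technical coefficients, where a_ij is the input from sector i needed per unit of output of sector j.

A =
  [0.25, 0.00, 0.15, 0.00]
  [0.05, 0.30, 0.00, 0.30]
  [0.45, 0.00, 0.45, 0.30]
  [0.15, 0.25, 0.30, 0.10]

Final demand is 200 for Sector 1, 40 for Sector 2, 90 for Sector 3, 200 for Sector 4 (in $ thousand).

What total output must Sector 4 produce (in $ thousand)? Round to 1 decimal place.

I − A =
  [   0.75     0.00    -0.15     0.00]
  [  -0.05     0.70     0.00    -0.30]
  [  -0.45     0.00     0.55    -0.30]
  [  -0.15    -0.25    -0.30     0.90]
Compute the cofactors C_ij = (−1)^(i+j)·(3×3 minor ij) of I−A; the adjugate is their transpose:
adj(I−A) = Cᵀ =
  [ 0.242250   0.011250   0.083250   0.031500]
  [ 0.085500   0.236250   0.081000   0.105750]
  [ 0.285000   0.056250   0.416250   0.157500]
  [ 0.159125   0.086250   0.175125   0.241500]
det(I−A) = Σ_j (I−A)_1j·C_1j = (0.75)(0.242250) + (0.00)(0.085500) + (-0.15)(0.285000) + (0.00)(0.159125) = 0.1389375
(I − A)⁻¹ = adj(I−A) / det(I−A) ≈
  [   1.7436     0.0810     0.5992     0.2267]
  [   0.6154     1.7004     0.5830     0.7611]
  [   2.0513     0.4049     2.9960     1.1336]
  [   1.1453     0.6208     1.2605     1.7382]
x = (I − A)⁻¹ d = adj(I−A)·d / det(I−A), with det(I−A) = 0.1389375:
  x_1 = (0.242250·200 + 0.011250·40 + 0.083250·90 + 0.031500·200) / 0.1389375 = 62.6925 / 0.1389375 ≈ 451.2
  x_2 = (0.085500·200 + 0.236250·40 + 0.081000·90 + 0.105750·200) / 0.1389375 = 54.99 / 0.1389375 ≈ 395.8
  x_3 = (0.285000·200 + 0.056250·40 + 0.416250·90 + 0.157500·200) / 0.1389375 = 128.2125 / 0.1389375 ≈ 922.8
  x_4 = (0.159125·200 + 0.086250·40 + 0.175125·90 + 0.241500·200) / 0.1389375 = 99.33625 / 0.1389375 ≈ 715.0

x_4 = 715.0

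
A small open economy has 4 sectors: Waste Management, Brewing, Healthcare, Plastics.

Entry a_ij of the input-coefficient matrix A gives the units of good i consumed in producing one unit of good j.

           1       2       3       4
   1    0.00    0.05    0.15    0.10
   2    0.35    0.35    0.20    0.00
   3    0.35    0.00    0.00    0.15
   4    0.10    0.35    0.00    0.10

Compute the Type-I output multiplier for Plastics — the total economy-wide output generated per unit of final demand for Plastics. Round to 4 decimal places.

I − A =
  [   1.00    -0.05    -0.15    -0.10]
  [  -0.35     0.65    -0.20     0.00]
  [  -0.35     0.00     1.00    -0.15]
  [  -0.10    -0.35     0.00     0.90]
Compute the cofactors C_ij = (−1)^(i+j)·(3×3 minor ij) of I−A; the adjugate is their transpose:
adj(I−A) = Cᵀ =
  [ 0.574500   0.087875   0.103750   0.081125]
  [ 0.381000   0.840500   0.225250   0.079875]
  [ 0.232875   0.081250   0.550500   0.117625]
  [ 0.212000   0.336625   0.099125   0.594875]
det(I−A) = Σ_j (I−A)_1j·C_1j = (1.00)(0.574500) + (-0.05)(0.381000) + (-0.15)(0.232875) + (-0.10)(0.212000) = 0.49931875
(I − A)⁻¹ = adj(I−A) / det(I−A) ≈
  [   1.15057     0.17599     0.20778     0.16247]
  [   0.76304     1.68329     0.45111     0.15997]
  [   0.46639     0.16272     1.10250     0.23557]
  [   0.42458     0.67417     0.19852     1.19137]
The output multiplier for sector j is the column-j sum of the Leontief inverse (I − A)⁻¹ = adj(I−A) / det(I−A).
Column 4 of adj(I−A): (0.081125, 0.079875, 0.117625, 0.594875); det(I−A) = 0.49931875.
m_4 = (0.081125 + 0.079875 + 0.117625 + 0.594875) / 0.49931875 = 0.8735 / 0.49931875 ≈ 1.7494.

m_4 = 1.7494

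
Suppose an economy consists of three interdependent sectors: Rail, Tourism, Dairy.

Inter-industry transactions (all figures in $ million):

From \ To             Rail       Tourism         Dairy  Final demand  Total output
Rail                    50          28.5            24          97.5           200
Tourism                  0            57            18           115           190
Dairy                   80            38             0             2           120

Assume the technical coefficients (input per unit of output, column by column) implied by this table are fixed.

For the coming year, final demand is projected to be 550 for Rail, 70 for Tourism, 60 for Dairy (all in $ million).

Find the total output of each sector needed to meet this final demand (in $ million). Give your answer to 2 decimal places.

x_1 = 894.97, x_2 = 198.06, x_3 = 457.60

Technical coefficients a_ij = z_ij / X_j:
  a_11 = 50/200 = 0.25, a_21 = 0/200 = 0.00, a_31 = 80/200 = 0.40
  a_12 = 28.5/190 = 0.15, a_22 = 57/190 = 0.30, a_32 = 38/190 = 0.20
  a_13 = 24/120 = 0.20, a_23 = 18/120 = 0.15, a_33 = 0/120 = 0.00
I − A =
  [   0.75    -0.15    -0.20]
  [   0.00     0.70    -0.15]
  [  -0.40    -0.20     1.00]
Cofactors of I−A, C_ij = (−1)^(i+j)·(minor ij) (rows/columns in the sector order above):
  C_11 = (0.70)(1.00) − (-0.15)(-0.20) = 0.6700
  C_12 = −[(0.00)(1.00) − (-0.15)(-0.40)] = 0.0600
  C_13 = (0.00)(-0.20) − (0.70)(-0.40) = 0.2800
  C_21 = −[(-0.15)(1.00) − (-0.20)(-0.20)] = 0.1900
  C_22 = (0.75)(1.00) − (-0.20)(-0.40) = 0.6700
  C_23 = −[(0.75)(-0.20) − (-0.15)(-0.40)] = 0.2100
  C_31 = (-0.15)(-0.15) − (-0.20)(0.70) = 0.1625
  C_32 = −[(0.75)(-0.15) − (-0.20)(0.00)] = 0.1125
  C_33 = (0.75)(0.70) − (-0.15)(0.00) = 0.5250
det(I−A) = Σ_j (I−A)_1j·C_1j = (0.75)(0.6700) + (-0.15)(0.0600) + (-0.20)(0.2800) = 0.4375
adj(I−A) = Cᵀ =
  [ 0.6700   0.1900   0.1625]
  [ 0.0600   0.6700   0.1125]
  [ 0.2800   0.2100   0.5250]
(I − A)⁻¹ = adj(I−A) / det(I−A) ≈
  [   1.5314     0.4343     0.3714]
  [   0.1371     1.5314     0.2571]
  [   0.6400     0.4800     1.2000]
x = (I − A)⁻¹ d = adj(I−A)·d / det(I−A), with det(I−A) = 0.4375:
  x_1 = (0.6700·550 + 0.1900·70 + 0.1625·60) / 0.4375 = 391.55 / 0.4375 ≈ 894.97
  x_2 = (0.0600·550 + 0.6700·70 + 0.1125·60) / 0.4375 = 86.65 / 0.4375 ≈ 198.06
  x_3 = (0.2800·550 + 0.2100·70 + 0.5250·60) / 0.4375 = 200.20 / 0.4375 = 457.60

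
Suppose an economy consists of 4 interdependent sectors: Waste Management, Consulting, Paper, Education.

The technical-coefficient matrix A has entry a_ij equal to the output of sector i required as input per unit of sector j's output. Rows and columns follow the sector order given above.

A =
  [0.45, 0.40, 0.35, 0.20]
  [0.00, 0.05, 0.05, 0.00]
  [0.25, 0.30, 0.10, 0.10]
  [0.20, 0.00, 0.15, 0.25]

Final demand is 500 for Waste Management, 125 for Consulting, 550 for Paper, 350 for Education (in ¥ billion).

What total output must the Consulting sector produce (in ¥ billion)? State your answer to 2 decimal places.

I − A =
  [   0.55    -0.40    -0.35    -0.20]
  [   0.00     0.95    -0.05     0.00]
  [  -0.25    -0.30     0.90    -0.10]
  [  -0.20     0.00    -0.15     0.75]
Compute the cofactors C_ij = (−1)^(i+j)·(3×3 minor ij) of I−A; the adjugate is their transpose:
adj(I−A) = Cᵀ =
  [ 0.615750   0.351750   0.292875   0.203250]
  [ 0.010375   0.246875   0.018625   0.005250]
  [ 0.197125   0.194750   0.353875   0.099750]
  [ 0.203625   0.132750   0.148875   0.373875]
det(I−A) = Σ_j (I−A)_1j·C_1j = (0.55)(0.615750) + (-0.40)(0.010375) + (-0.35)(0.197125) + (-0.20)(0.203625) = 0.22479375
(I − A)⁻¹ = adj(I−A) / det(I−A) ≈
  [   2.7392     1.5648     1.3029     0.9042]
  [   0.0462     1.0982     0.0829     0.0234]
  [   0.8769     0.8663     1.5742     0.4437]
  [   0.9058     0.5905     0.6623     1.6632]
x = (I − A)⁻¹ d = adj(I−A)·d / det(I−A), with det(I−A) = 0.22479375:
  x_W = (0.615750·500 + 0.351750·125 + 0.292875·550 + 0.203250·350) / 0.22479375 = 584.0625 / 0.22479375 ≈ 2598.22
  x_C = (0.010375·500 + 0.246875·125 + 0.018625·550 + 0.005250·350) / 0.22479375 = 48.128125 / 0.22479375 ≈ 214.10
  x_P = (0.197125·500 + 0.194750·125 + 0.353875·550 + 0.099750·350) / 0.22479375 = 352.45 / 0.22479375 ≈ 1567.88
  x_E = (0.203625·500 + 0.132750·125 + 0.148875·550 + 0.373875·350) / 0.22479375 = 331.14375 / 0.22479375 ≈ 1473.10

x_C = 214.10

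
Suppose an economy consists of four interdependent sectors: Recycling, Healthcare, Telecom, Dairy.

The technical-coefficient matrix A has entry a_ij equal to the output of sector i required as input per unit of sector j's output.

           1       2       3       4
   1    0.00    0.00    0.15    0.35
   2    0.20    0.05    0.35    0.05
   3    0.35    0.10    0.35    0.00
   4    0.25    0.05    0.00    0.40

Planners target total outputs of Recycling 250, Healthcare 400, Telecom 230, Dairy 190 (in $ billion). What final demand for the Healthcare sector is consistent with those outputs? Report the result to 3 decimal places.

I − A =
  [   1.00     0.00    -0.15    -0.35]
  [  -0.20     0.95    -0.35    -0.05]
  [  -0.35    -0.10     0.65     0.00]
  [  -0.25    -0.05     0.00     0.60]
d = (I − A) x:
  d_1 = (+1.00)·250 + (+0.00)·400 + (-0.15)·230 + (-0.35)·190 = 149.000
  d_2 = (-0.20)·250 + (+0.95)·400 + (-0.35)·230 + (-0.05)·190 = 240.000
  d_3 = (-0.35)·250 + (-0.10)·400 + (+0.65)·230 + (+0.00)·190 = 22.000
  d_4 = (-0.25)·250 + (-0.05)·400 + (+0.00)·230 + (+0.60)·190 = 31.500

d_2 = 240.000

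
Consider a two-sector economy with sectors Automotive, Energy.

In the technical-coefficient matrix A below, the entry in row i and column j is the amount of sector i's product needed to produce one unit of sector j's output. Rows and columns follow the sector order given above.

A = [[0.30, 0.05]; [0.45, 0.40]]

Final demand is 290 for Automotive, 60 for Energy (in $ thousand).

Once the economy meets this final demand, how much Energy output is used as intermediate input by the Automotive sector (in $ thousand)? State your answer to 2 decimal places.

I − A =
  [   0.70    -0.05]
  [  -0.45     0.60]
det(I−A) = (0.70)(0.60) − (-0.05)(-0.45) = 0.3975
adj(I−A) = [[0.60, 0.05], [0.45, 0.70]]
(I − A)⁻¹ = adj(I−A) / det(I−A) ≈
  [   1.5094     0.1258]
  [   1.1321     1.7610]
First solve x = (I − A)⁻¹ d = adj(I−A)·d / det(I−A); in particular x_1 = (0.60·290 + 0.05·60) / 0.3975 = 177.00 / 0.3975 ≈ 445.2830.
Intermediate flow from 2 to 1: z_21 = a_21 · x_1 = 0.45 × 177.00 / 0.3975 = 79.65 / 0.3975 ≈ 200.38.

z_21 = 200.38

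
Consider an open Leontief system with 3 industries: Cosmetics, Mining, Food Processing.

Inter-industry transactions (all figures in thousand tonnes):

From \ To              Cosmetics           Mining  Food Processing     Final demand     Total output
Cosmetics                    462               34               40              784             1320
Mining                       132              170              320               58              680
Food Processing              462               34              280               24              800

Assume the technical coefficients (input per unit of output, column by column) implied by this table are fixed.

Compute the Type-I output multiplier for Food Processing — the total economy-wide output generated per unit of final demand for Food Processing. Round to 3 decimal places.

m_F = 2.872

Technical coefficients a_ij = z_ij / X_j:
  a_CC = 462/1320 = 0.35, a_MC = 132/1320 = 0.10, a_FC = 462/1320 = 0.35
  a_CM = 34/680 = 0.05, a_MM = 170/680 = 0.25, a_FM = 34/680 = 0.05
  a_CF = 40/800 = 0.05, a_MF = 320/800 = 0.40, a_FF = 280/800 = 0.35
I − A =
  [   0.65    -0.05    -0.05]
  [  -0.10     0.75    -0.40]
  [  -0.35    -0.05     0.65]
Cofactors of I−A, C_ij = (−1)^(i+j)·(minor ij) (rows/columns in the sector order above):
  C_11 = (0.75)(0.65) − (-0.40)(-0.05) = 0.4675
  C_12 = −[(-0.10)(0.65) − (-0.40)(-0.35)] = 0.2050
  C_13 = (-0.10)(-0.05) − (0.75)(-0.35) = 0.2675
  C_21 = −[(-0.05)(0.65) − (-0.05)(-0.05)] = 0.0350
  C_22 = (0.65)(0.65) − (-0.05)(-0.35) = 0.4050
  C_23 = −[(0.65)(-0.05) − (-0.05)(-0.35)] = 0.0500
  C_31 = (-0.05)(-0.40) − (-0.05)(0.75) = 0.0575
  C_32 = −[(0.65)(-0.40) − (-0.05)(-0.10)] = 0.2650
  C_33 = (0.65)(0.75) − (-0.05)(-0.10) = 0.4825
det(I−A) = Σ_j (I−A)_1j·C_1j = (0.65)(0.4675) + (-0.05)(0.2050) + (-0.05)(0.2675) = 0.28025
adj(I−A) = Cᵀ =
  [ 0.4675   0.0350   0.0575]
  [ 0.2050   0.4050   0.2650]
  [ 0.2675   0.0500   0.4825]
(I − A)⁻¹ = adj(I−A) / det(I−A) ≈
  [   1.6682     0.1249     0.2052]
  [   0.7315     1.4451     0.9456]
  [   0.9545     0.1784     1.7217]
The output multiplier for sector j is the column-j sum of the Leontief inverse (I − A)⁻¹ = adj(I−A) / det(I−A).
Column F of adj(I−A): (0.0575, 0.2650, 0.4825); det(I−A) = 0.28025.
m_F = (0.0575 + 0.2650 + 0.4825) / 0.28025 = 0.805 / 0.28025 ≈ 2.872.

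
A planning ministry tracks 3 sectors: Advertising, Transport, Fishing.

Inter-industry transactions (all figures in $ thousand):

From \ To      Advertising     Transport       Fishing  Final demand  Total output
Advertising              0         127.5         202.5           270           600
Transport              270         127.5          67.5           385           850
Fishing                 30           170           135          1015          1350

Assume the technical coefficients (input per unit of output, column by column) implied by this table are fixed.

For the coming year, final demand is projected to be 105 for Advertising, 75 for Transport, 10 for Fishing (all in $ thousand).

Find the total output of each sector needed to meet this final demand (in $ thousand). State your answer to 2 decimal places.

Technical coefficients a_ij = z_ij / X_j:
  a_11 = 0/600 = 0.00, a_21 = 270/600 = 0.45, a_31 = 30/600 = 0.05
  a_12 = 127.5/850 = 0.15, a_22 = 127.5/850 = 0.15, a_32 = 170/850 = 0.20
  a_13 = 202.5/1350 = 0.15, a_23 = 67.5/1350 = 0.05, a_33 = 135/1350 = 0.10
I − A =
  [   1.00    -0.15    -0.15]
  [  -0.45     0.85    -0.05]
  [  -0.05    -0.20     0.90]
Cofactors of I−A, C_ij = (−1)^(i+j)·(minor ij) (rows/columns in the sector order above):
  C_11 = (0.85)(0.90) − (-0.05)(-0.20) = 0.7550
  C_12 = −[(-0.45)(0.90) − (-0.05)(-0.05)] = 0.4075
  C_13 = (-0.45)(-0.20) − (0.85)(-0.05) = 0.1325
  C_21 = −[(-0.15)(0.90) − (-0.15)(-0.20)] = 0.1650
  C_22 = (1.00)(0.90) − (-0.15)(-0.05) = 0.8925
  C_23 = −[(1.00)(-0.20) − (-0.15)(-0.05)] = 0.2075
  C_31 = (-0.15)(-0.05) − (-0.15)(0.85) = 0.1350
  C_32 = −[(1.00)(-0.05) − (-0.15)(-0.45)] = 0.1175
  C_33 = (1.00)(0.85) − (-0.15)(-0.45) = 0.7825
det(I−A) = Σ_j (I−A)_1j·C_1j = (1.00)(0.7550) + (-0.15)(0.4075) + (-0.15)(0.1325) = 0.6740
adj(I−A) = Cᵀ =
  [ 0.7550   0.1650   0.1350]
  [ 0.4075   0.8925   0.1175]
  [ 0.1325   0.2075   0.7825]
(I − A)⁻¹ = adj(I−A) / det(I−A) ≈
  [   1.1202     0.2448     0.2003]
  [   0.6046     1.3242     0.1743]
  [   0.1966     0.3079     1.1610]
x = (I − A)⁻¹ d = adj(I−A)·d / det(I−A), with det(I−A) = 0.6740:
  x_1 = (0.7550·105 + 0.1650·75 + 0.1350·10) / 0.6740 = 93.00 / 0.6740 ≈ 137.98
  x_2 = (0.4075·105 + 0.8925·75 + 0.1175·10) / 0.6740 = 110.90 / 0.6740 ≈ 164.54
  x_3 = (0.1325·105 + 0.2075·75 + 0.7825·10) / 0.6740 = 37.30 / 0.6740 ≈ 55.34

x_1 = 137.98, x_2 = 164.54, x_3 = 55.34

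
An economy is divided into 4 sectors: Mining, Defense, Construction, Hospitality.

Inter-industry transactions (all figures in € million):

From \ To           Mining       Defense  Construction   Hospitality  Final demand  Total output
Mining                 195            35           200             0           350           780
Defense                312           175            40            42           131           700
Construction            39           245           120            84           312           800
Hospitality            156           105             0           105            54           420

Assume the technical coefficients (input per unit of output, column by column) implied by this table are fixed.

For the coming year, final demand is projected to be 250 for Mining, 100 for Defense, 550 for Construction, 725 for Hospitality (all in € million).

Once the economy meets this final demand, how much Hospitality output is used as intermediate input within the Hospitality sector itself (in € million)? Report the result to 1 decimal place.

Technical coefficients a_ij = z_ij / X_j:
  a_MM = 195/780 = 0.25, a_DM = 312/780 = 0.40, a_CM = 39/780 = 0.05, a_HM = 156/780 = 0.20
  a_MD = 35/700 = 0.05, a_DD = 175/700 = 0.25, a_CD = 245/700 = 0.35, a_HD = 105/700 = 0.15
  a_MC = 200/800 = 0.25, a_DC = 40/800 = 0.05, a_CC = 120/800 = 0.15, a_HC = 0/800 = 0.00
  a_MH = 0/420 = 0.00, a_DH = 42/420 = 0.10, a_CH = 84/420 = 0.20, a_HH = 105/420 = 0.25
I − A =
  [   0.75    -0.05    -0.25     0.00]
  [  -0.40     0.75    -0.05    -0.10]
  [  -0.05    -0.35     0.85    -0.20]
  [  -0.20    -0.15     0.00     0.75]
Compute the cofactors C_ij = (−1)^(i+j)·(3×3 minor ij) of I−A; the adjugate is their transpose:
adj(I−A) = Cᵀ =
  [ 0.450750   0.105000   0.138750   0.051000]
  [ 0.275875   0.458750   0.108125   0.090000]
  [ 0.181375   0.223250   0.394625   0.135000]
  [ 0.175375   0.119750   0.058625   0.403500]
det(I−A) = Σ_j (I−A)_1j·C_1j = (0.75)(0.450750) + (-0.05)(0.275875) + (-0.25)(0.181375) + (0.00)(0.175375) = 0.278925
(I − A)⁻¹ = adj(I−A) / det(I−A) ≈
  [   1.6160     0.3764     0.4974     0.1828]
  [   0.9891     1.6447     0.3876     0.3227]
  [   0.6503     0.8004     1.4148     0.4840]
  [   0.6288     0.4293     0.2102     1.4466]
First solve x = (I − A)⁻¹ d = adj(I−A)·d / det(I−A); in particular x_H = (0.175375·250 + 0.119750·100 + 0.058625·550 + 0.403500·725) / 0.278925 = 380.60 / 0.278925 ≈ 1364.525.
Intermediate flow from H to H: z_HH = a_HH · x_H = 0.25 × 380.60 / 0.278925 = 95.15 / 0.278925 ≈ 341.1.

z_HH = 341.1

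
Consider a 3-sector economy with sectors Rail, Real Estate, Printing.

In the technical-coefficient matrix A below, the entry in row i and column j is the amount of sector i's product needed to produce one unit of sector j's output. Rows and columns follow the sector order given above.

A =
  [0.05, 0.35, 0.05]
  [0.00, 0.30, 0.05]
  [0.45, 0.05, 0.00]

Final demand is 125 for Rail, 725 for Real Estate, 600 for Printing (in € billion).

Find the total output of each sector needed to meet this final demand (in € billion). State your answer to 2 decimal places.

I − A =
  [   0.95    -0.35    -0.05]
  [   0.00     0.70    -0.05]
  [  -0.45    -0.05     1.00]
Cofactors of I−A, C_ij = (−1)^(i+j)·(minor ij) (rows/columns in the sector order above):
  C_11 = (0.70)(1.00) − (-0.05)(-0.05) = 0.6975
  C_12 = −[(0.00)(1.00) − (-0.05)(-0.45)] = 0.0225
  C_13 = (0.00)(-0.05) − (0.70)(-0.45) = 0.3150
  C_21 = −[(-0.35)(1.00) − (-0.05)(-0.05)] = 0.3525
  C_22 = (0.95)(1.00) − (-0.05)(-0.45) = 0.9275
  C_23 = −[(0.95)(-0.05) − (-0.35)(-0.45)] = 0.2050
  C_31 = (-0.35)(-0.05) − (-0.05)(0.70) = 0.0525
  C_32 = −[(0.95)(-0.05) − (-0.05)(0.00)] = 0.0475
  C_33 = (0.95)(0.70) − (-0.35)(0.00) = 0.6650
det(I−A) = Σ_j (I−A)_1j·C_1j = (0.95)(0.6975) + (-0.35)(0.0225) + (-0.05)(0.3150) = 0.6390
adj(I−A) = Cᵀ =
  [ 0.6975   0.3525   0.0525]
  [ 0.0225   0.9275   0.0475]
  [ 0.3150   0.2050   0.6650]
(I − A)⁻¹ = adj(I−A) / det(I−A) ≈
  [   1.0915     0.5516     0.0822]
  [   0.0352     1.4515     0.0743]
  [   0.4930     0.3208     1.0407]
x = (I − A)⁻¹ d = adj(I−A)·d / det(I−A), with det(I−A) = 0.6390:
  x_1 = (0.6975·125 + 0.3525·725 + 0.0525·600) / 0.6390 = 374.25 / 0.6390 ≈ 585.68
  x_2 = (0.0225·125 + 0.9275·725 + 0.0475·600) / 0.6390 = 703.75 / 0.6390 ≈ 1101.33
  x_3 = (0.3150·125 + 0.2050·725 + 0.6650·600) / 0.6390 = 587.00 / 0.6390 ≈ 918.62

x_1 = 585.68, x_2 = 1101.33, x_3 = 918.62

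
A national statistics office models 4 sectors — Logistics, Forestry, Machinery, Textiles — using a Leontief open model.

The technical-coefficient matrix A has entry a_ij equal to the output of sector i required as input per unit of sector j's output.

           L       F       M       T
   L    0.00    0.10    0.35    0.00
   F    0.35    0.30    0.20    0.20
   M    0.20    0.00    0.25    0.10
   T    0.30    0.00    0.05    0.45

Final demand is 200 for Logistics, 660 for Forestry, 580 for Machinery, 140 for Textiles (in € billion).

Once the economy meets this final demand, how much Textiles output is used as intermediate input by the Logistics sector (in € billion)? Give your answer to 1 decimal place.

I − A =
  [   1.00    -0.10    -0.35     0.00]
  [  -0.35     0.70    -0.20    -0.20]
  [  -0.20     0.00     0.75    -0.10]
  [  -0.30     0.00    -0.05     0.55]
Compute the cofactors C_ij = (−1)^(i+j)·(3×3 minor ij) of I−A; the adjugate is their transpose:
adj(I−A) = Cᵀ =
  [ 0.285250   0.040750   0.146750   0.041500]
  [ 0.217625   0.358500   0.208375   0.168250]
  [ 0.098000   0.014000   0.359750   0.070500]
  [ 0.164500   0.023500   0.112750   0.445750]
det(I−A) = Σ_j (I−A)_1j·C_1j = (1.00)(0.285250) + (-0.10)(0.217625) + (-0.35)(0.098000) + (0.00)(0.164500) = 0.2291875
(I − A)⁻¹ = adj(I−A) / det(I−A) ≈
  [   1.2446     0.1778     0.6403     0.1811]
  [   0.9496     1.5642     0.9092     0.7341]
  [   0.4276     0.0611     1.5697     0.3076]
  [   0.7178     0.1025     0.4920     1.9449]
First solve x = (I − A)⁻¹ d = adj(I−A)·d / det(I−A); in particular x_L = (0.285250·200 + 0.040750·660 + 0.146750·580 + 0.041500·140) / 0.2291875 = 174.87 / 0.2291875 ≈ 763.000.
Intermediate flow from T to L: z_TL = a_TL · x_L = 0.30 × 174.87 / 0.2291875 = 52.461 / 0.2291875 ≈ 228.9.

z_TL = 228.9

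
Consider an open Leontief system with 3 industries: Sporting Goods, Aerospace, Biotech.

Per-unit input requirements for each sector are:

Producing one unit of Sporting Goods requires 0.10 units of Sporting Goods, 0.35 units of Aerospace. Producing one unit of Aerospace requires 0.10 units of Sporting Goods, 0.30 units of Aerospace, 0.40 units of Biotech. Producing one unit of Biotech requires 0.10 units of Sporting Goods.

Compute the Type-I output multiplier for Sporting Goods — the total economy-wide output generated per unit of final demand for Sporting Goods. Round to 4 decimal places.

I − A =
  [   0.90    -0.10    -0.10]
  [  -0.35     0.70     0.00]
  [   0.00    -0.40     1.00]
Cofactors of I−A, C_ij = (−1)^(i+j)·(minor ij) (rows/columns in the sector order above):
  C_11 = (0.70)(1.00) − (0.00)(-0.40) = 0.7000
  C_12 = −[(-0.35)(1.00) − (0.00)(0.00)] = 0.3500
  C_13 = (-0.35)(-0.40) − (0.70)(0.00) = 0.1400
  C_21 = −[(-0.10)(1.00) − (-0.10)(-0.40)] = 0.1400
  C_22 = (0.90)(1.00) − (-0.10)(0.00) = 0.9000
  C_23 = −[(0.90)(-0.40) − (-0.10)(0.00)] = 0.3600
  C_31 = (-0.10)(0.00) − (-0.10)(0.70) = 0.0700
  C_32 = −[(0.90)(0.00) − (-0.10)(-0.35)] = 0.0350
  C_33 = (0.90)(0.70) − (-0.10)(-0.35) = 0.5950
det(I−A) = Σ_j (I−A)_1j·C_1j = (0.90)(0.7000) + (-0.10)(0.3500) + (-0.10)(0.1400) = 0.5810
adj(I−A) = Cᵀ =
  [ 0.7000   0.1400   0.0700]
  [ 0.3500   0.9000   0.0350]
  [ 0.1400   0.3600   0.5950]
(I − A)⁻¹ = adj(I−A) / det(I−A) ≈
  [   1.20482     0.24096     0.12048]
  [   0.60241     1.54905     0.06024]
  [   0.24096     0.61962     1.02410]
The output multiplier for sector j is the column-j sum of the Leontief inverse (I − A)⁻¹ = adj(I−A) / det(I−A).
Column S of adj(I−A): (0.7000, 0.3500, 0.1400); det(I−A) = 0.5810.
m_S = (0.7000 + 0.3500 + 0.1400) / 0.5810 = 1.19 / 0.5810 ≈ 2.0482.

m_S = 2.0482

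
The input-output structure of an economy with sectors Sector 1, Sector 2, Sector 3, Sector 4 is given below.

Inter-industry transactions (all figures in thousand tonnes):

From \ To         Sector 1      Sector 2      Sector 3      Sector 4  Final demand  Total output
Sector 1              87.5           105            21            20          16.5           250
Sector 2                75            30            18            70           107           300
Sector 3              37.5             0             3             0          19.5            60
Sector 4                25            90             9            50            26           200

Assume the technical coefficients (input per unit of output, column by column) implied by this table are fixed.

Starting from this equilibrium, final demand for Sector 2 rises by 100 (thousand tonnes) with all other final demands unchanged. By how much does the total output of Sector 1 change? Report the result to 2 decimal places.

Technical coefficients a_ij = z_ij / X_j:
  a_11 = 87.5/250 = 0.35, a_21 = 75/250 = 0.30, a_31 = 37.5/250 = 0.15, a_41 = 25/250 = 0.10
  a_12 = 105/300 = 0.35, a_22 = 30/300 = 0.10, a_32 = 0/300 = 0.00, a_42 = 90/300 = 0.30
  a_13 = 21/60 = 0.35, a_23 = 18/60 = 0.30, a_33 = 3/60 = 0.05, a_43 = 9/60 = 0.15
  a_14 = 20/200 = 0.10, a_24 = 70/200 = 0.35, a_34 = 0/200 = 0.00, a_44 = 50/200 = 0.25
I − A =
  [   0.65    -0.35    -0.35    -0.10]
  [  -0.30     0.90    -0.30    -0.35]
  [  -0.15     0.00     0.95     0.00]
  [  -0.10    -0.30    -0.15     0.75]
Compute the cofactors C_ij = (−1)^(i+j)·(3×3 minor ij) of I−A; the adjugate is their transpose:
adj(I−A) = Cᵀ =
  [ 0.541500   0.277875   0.319125   0.201875]
  [ 0.288625   0.412000   0.272875   0.230750]
  [ 0.085500   0.043875   0.261500   0.031875]
  [ 0.204750   0.210625   0.204000   0.393000]
det(I−A) = Σ_j (I−A)_1j·C_1j = (0.65)(0.541500) + (-0.35)(0.288625) + (-0.35)(0.085500) + (-0.10)(0.204750) = 0.20055625
(I − A)⁻¹ = adj(I−A) / det(I−A) ≈
  [   2.7000     1.3855     1.5912     1.0066]
  [   1.4391     2.0543     1.3606     1.1506]
  [   0.4263     0.2188     1.3039     0.1589]
  [   1.0209     1.0502     1.0172     1.9596]
Δx = (I − A)⁻¹ Δd with Δd having +100 in the Sector 2 component and 0 elsewhere.
So Δx_1 = L_12 · (+100), where L_12 = adj(I−A)_12 / det(I−A) = 0.277875 / 0.20055625.
Δx_1 = 0.277875 × (+100) / 0.20055625 = 27.7875 / 0.20055625 ≈ 138.55.

Δx_1 = 138.55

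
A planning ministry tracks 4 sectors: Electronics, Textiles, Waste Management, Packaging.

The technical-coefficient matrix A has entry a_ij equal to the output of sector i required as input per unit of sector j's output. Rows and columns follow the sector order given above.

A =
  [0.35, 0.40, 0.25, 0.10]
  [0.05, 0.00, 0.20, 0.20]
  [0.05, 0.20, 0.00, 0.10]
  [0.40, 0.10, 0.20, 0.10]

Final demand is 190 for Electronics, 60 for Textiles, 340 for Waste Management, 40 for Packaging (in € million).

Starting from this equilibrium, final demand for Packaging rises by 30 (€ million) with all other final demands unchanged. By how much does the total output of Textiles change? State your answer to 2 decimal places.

I − A =
  [   0.65    -0.40    -0.25    -0.10]
  [  -0.05     1.00    -0.20    -0.20]
  [  -0.05    -0.20     1.00    -0.10]
  [  -0.40    -0.10    -0.20     0.90]
Compute the cofactors C_ij = (−1)^(i+j)·(3×3 minor ij) of I−A; the adjugate is their transpose:
adj(I−A) = Cᵀ =
  [ 0.81400   0.41350   0.33000   0.21900]
  [ 0.14300   0.50975   0.16725   0.14775]
  [ 0.10950   0.15000   0.48150   0.09900]
  [ 0.40200   0.27375   0.27225   0.58500]
det(I−A) = Σ_j (I−A)_1j·C_1j = (0.65)(0.81400) + (-0.40)(0.14300) + (-0.25)(0.10950) + (-0.10)(0.40200) = 0.404325
(I − A)⁻¹ = adj(I−A) / det(I−A) ≈
  [   2.0132     1.0227     0.8162     0.5416]
  [   0.3537     1.2607     0.4137     0.3654]
  [   0.2708     0.3710     1.1909     0.2449]
  [   0.9942     0.6771     0.6733     1.4469]
Δx = (I − A)⁻¹ Δd with Δd having +30 in the Packaging component and 0 elsewhere.
So Δx_2 = L_24 · (+30), where L_24 = adj(I−A)_24 / det(I−A) = 0.14775 / 0.404325.
Δx_2 = 0.14775 × (+30) / 0.404325 = 4.4325 / 0.404325 ≈ 10.96.

Δx_2 = 10.96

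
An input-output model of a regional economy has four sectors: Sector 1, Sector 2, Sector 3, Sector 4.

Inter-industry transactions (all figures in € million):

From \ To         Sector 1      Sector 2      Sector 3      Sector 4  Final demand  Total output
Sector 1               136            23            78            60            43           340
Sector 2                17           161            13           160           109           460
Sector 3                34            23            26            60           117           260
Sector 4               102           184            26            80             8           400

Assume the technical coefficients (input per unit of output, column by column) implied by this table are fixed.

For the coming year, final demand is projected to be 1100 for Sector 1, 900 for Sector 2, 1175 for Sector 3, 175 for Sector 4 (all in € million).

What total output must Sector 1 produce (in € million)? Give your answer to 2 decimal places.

Technical coefficients a_ij = z_ij / X_j:
  a_11 = 136/340 = 0.40, a_21 = 17/340 = 0.05, a_31 = 34/340 = 0.10, a_41 = 102/340 = 0.30
  a_12 = 23/460 = 0.05, a_22 = 161/460 = 0.35, a_32 = 23/460 = 0.05, a_42 = 184/460 = 0.40
  a_13 = 78/260 = 0.30, a_23 = 13/260 = 0.05, a_33 = 26/260 = 0.10, a_43 = 26/260 = 0.10
  a_14 = 60/400 = 0.15, a_24 = 160/400 = 0.40, a_34 = 60/400 = 0.15, a_44 = 80/400 = 0.20
I − A =
  [   0.60    -0.05    -0.30    -0.15]
  [  -0.05     0.65    -0.05    -0.40]
  [  -0.10    -0.05     0.90    -0.15]
  [  -0.30    -0.40    -0.10     0.80]
Compute the cofactors C_ij = (−1)^(i+j)·(3×3 minor ij) of I−A; the adjugate is their transpose:
adj(I−A) = Cᵀ =
  [ 0.30725   0.12000   0.12475   0.14100]
  [ 0.15350   0.34350   0.09450   0.21825]
  [ 0.07625   0.07000   0.17575   0.08225]
  [ 0.20150   0.22550   0.11600   0.32675]
det(I−A) = Σ_j (I−A)_1j·C_1j = (0.60)(0.30725) + (-0.05)(0.15350) + (-0.30)(0.07625) + (-0.15)(0.20150) = 0.123575
(I − A)⁻¹ = adj(I−A) / det(I−A) ≈
  [   2.4863     0.9711     1.0095     1.1410]
  [   1.2422     2.7797     0.7647     1.7661]
  [   0.6170     0.5665     1.4222     0.6656]
  [   1.6306     1.8248     0.9387     2.6441]
x = (I − A)⁻¹ d = adj(I−A)·d / det(I−A), with det(I−A) = 0.123575:
  x_1 = (0.30725·1100 + 0.12000·900 + 0.12475·1175 + 0.14100·175) / 0.123575 = 617.23125 / 0.123575 ≈ 4994.79
  x_2 = (0.15350·1100 + 0.34350·900 + 0.09450·1175 + 0.21825·175) / 0.123575 = 627.23125 / 0.123575 ≈ 5075.71
  x_3 = (0.07625·1100 + 0.07000·900 + 0.17575·1175 + 0.08225·175) / 0.123575 = 367.775 / 0.123575 ≈ 2976.13
  x_4 = (0.20150·1100 + 0.22550·900 + 0.11600·1175 + 0.32675·175) / 0.123575 = 618.08125 / 0.123575 ≈ 5001.67

x_1 = 4994.79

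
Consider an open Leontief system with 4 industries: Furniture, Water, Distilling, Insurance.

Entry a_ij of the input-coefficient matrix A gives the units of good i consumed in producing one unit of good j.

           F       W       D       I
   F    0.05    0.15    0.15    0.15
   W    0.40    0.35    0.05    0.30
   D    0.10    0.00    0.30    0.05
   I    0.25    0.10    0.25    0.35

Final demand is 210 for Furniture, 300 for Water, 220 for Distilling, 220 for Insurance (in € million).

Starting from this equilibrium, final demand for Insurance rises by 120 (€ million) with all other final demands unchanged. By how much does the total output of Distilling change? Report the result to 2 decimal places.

I − A =
  [   0.95    -0.15    -0.15    -0.15]
  [  -0.40     0.65    -0.05    -0.30]
  [  -0.10     0.00     0.70    -0.05]
  [  -0.25    -0.10    -0.25     0.65]
Compute the cofactors C_ij = (−1)^(i+j)·(3×3 minor ij) of I−A; the adjugate is their transpose:
adj(I−A) = Cᵀ =
  [ 0.266375   0.077625   0.100125   0.105000]
  [ 0.240875   0.378750   0.165500   0.243125]
  [ 0.049375   0.017875   0.292250   0.042125]
  [ 0.158500   0.095000   0.176375   0.379750]
det(I−A) = Σ_j (I−A)_1j·C_1j = (0.95)(0.266375) + (-0.15)(0.240875) + (-0.15)(0.049375) + (-0.15)(0.158500) = 0.18574375
(I − A)⁻¹ = adj(I−A) / det(I−A) ≈
  [   1.4341     0.4179     0.5390     0.5653]
  [   1.2968     2.0391     0.8910     1.3089]
  [   0.2658     0.0962     1.5734     0.2268]
  [   0.8533     0.5115     0.9496     2.0445]
Δx = (I − A)⁻¹ Δd with Δd having +120 in the Insurance component and 0 elsewhere.
So Δx_D = L_DI · (+120), where L_DI = adj(I−A)_DI / det(I−A) = 0.042125 / 0.18574375.
Δx_D = 0.042125 × (+120) / 0.18574375 = 5.055 / 0.18574375 ≈ 27.21.

Δx_D = 27.21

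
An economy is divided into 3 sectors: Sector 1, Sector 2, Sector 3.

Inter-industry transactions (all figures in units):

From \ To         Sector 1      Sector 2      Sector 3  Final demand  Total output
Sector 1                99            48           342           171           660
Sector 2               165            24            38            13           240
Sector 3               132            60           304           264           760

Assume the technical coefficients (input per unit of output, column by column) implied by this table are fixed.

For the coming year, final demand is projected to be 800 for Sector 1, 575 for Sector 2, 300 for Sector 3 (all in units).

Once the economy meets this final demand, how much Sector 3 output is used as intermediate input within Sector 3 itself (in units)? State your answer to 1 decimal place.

z_33 = 720.8

Technical coefficients a_ij = z_ij / X_j:
  a_11 = 99/660 = 0.15, a_21 = 165/660 = 0.25, a_31 = 132/660 = 0.20
  a_12 = 48/240 = 0.20, a_22 = 24/240 = 0.10, a_32 = 60/240 = 0.25
  a_13 = 342/760 = 0.45, a_23 = 38/760 = 0.05, a_33 = 304/760 = 0.40
I − A =
  [   0.85    -0.20    -0.45]
  [  -0.25     0.90    -0.05]
  [  -0.20    -0.25     0.60]
Cofactors of I−A, C_ij = (−1)^(i+j)·(minor ij) (rows/columns in the sector order above):
  C_11 = (0.90)(0.60) − (-0.05)(-0.25) = 0.5275
  C_12 = −[(-0.25)(0.60) − (-0.05)(-0.20)] = 0.1600
  C_13 = (-0.25)(-0.25) − (0.90)(-0.20) = 0.2425
  C_21 = −[(-0.20)(0.60) − (-0.45)(-0.25)] = 0.2325
  C_22 = (0.85)(0.60) − (-0.45)(-0.20) = 0.4200
  C_23 = −[(0.85)(-0.25) − (-0.20)(-0.20)] = 0.2525
  C_31 = (-0.20)(-0.05) − (-0.45)(0.90) = 0.4150
  C_32 = −[(0.85)(-0.05) − (-0.45)(-0.25)] = 0.1550
  C_33 = (0.85)(0.90) − (-0.20)(-0.25) = 0.7150
det(I−A) = Σ_j (I−A)_1j·C_1j = (0.85)(0.5275) + (-0.20)(0.1600) + (-0.45)(0.2425) = 0.30725
adj(I−A) = Cᵀ =
  [ 0.5275   0.2325   0.4150]
  [ 0.1600   0.4200   0.1550]
  [ 0.2425   0.2525   0.7150]
(I − A)⁻¹ = adj(I−A) / det(I−A) ≈
  [   1.7168     0.7567     1.3507]
  [   0.5207     1.3670     0.5045]
  [   0.7893     0.8218     2.3271]
First solve x = (I − A)⁻¹ d = adj(I−A)·d / det(I−A); in particular x_3 = (0.2425·800 + 0.2525·575 + 0.7150·300) / 0.30725 = 553.6875 / 0.30725 ≈ 1802.075.
Intermediate flow from 3 to 3: z_33 = a_33 · x_3 = 0.40 × 553.6875 / 0.30725 = 221.475 / 0.30725 ≈ 720.8.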